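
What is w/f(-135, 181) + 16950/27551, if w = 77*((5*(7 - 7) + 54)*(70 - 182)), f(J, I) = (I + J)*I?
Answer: -6344632398/114694813 ≈ -55.318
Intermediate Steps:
f(J, I) = I*(I + J)
w = -465696 (w = 77*((5*0 + 54)*(-112)) = 77*((0 + 54)*(-112)) = 77*(54*(-112)) = 77*(-6048) = -465696)
w/f(-135, 181) + 16950/27551 = -465696*1/(181*(181 - 135)) + 16950/27551 = -465696/(181*46) + 16950*(1/27551) = -465696/8326 + 16950/27551 = -465696*1/8326 + 16950/27551 = -232848/4163 + 16950/27551 = -6344632398/114694813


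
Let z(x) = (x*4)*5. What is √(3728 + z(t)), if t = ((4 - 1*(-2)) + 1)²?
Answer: 2*√1177 ≈ 68.615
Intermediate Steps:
t = 49 (t = ((4 + 2) + 1)² = (6 + 1)² = 7² = 49)
z(x) = 20*x (z(x) = (4*x)*5 = 20*x)
√(3728 + z(t)) = √(3728 + 20*49) = √(3728 + 980) = √4708 = 2*√1177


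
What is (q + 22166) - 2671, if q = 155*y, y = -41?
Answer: 13140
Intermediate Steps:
q = -6355 (q = 155*(-41) = -6355)
(q + 22166) - 2671 = (-6355 + 22166) - 2671 = 15811 - 2671 = 13140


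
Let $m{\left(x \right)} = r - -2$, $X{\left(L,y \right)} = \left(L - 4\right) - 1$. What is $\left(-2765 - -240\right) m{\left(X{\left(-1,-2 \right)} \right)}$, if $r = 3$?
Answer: $-12625$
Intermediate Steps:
$X{\left(L,y \right)} = -5 + L$ ($X{\left(L,y \right)} = \left(-4 + L\right) - 1 = -5 + L$)
$m{\left(x \right)} = 5$ ($m{\left(x \right)} = 3 - -2 = 3 + 2 = 5$)
$\left(-2765 - -240\right) m{\left(X{\left(-1,-2 \right)} \right)} = \left(-2765 - -240\right) 5 = \left(-2765 + 240\right) 5 = \left(-2525\right) 5 = -12625$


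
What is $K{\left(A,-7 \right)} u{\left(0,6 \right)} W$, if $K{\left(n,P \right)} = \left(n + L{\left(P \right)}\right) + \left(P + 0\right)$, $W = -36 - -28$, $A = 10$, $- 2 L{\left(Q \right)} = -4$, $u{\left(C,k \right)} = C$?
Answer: $0$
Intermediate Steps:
$L{\left(Q \right)} = 2$ ($L{\left(Q \right)} = \left(- \frac{1}{2}\right) \left(-4\right) = 2$)
$W = -8$ ($W = -36 + 28 = -8$)
$K{\left(n,P \right)} = 2 + P + n$ ($K{\left(n,P \right)} = \left(n + 2\right) + \left(P + 0\right) = \left(2 + n\right) + P = 2 + P + n$)
$K{\left(A,-7 \right)} u{\left(0,6 \right)} W = \left(2 - 7 + 10\right) 0 \left(-8\right) = 5 \cdot 0 \left(-8\right) = 0 \left(-8\right) = 0$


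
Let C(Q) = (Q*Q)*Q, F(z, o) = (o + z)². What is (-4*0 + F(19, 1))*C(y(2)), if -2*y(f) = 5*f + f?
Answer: -86400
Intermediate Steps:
y(f) = -3*f (y(f) = -(5*f + f)/2 = -3*f)
C(Q) = Q³ (C(Q) = Q²*Q = Q³)
(-4*0 + F(19, 1))*C(y(2)) = (-4*0 + (1 + 19)²)*(-3*2)³ = (0 + 20²)*(-6)³ = (0 + 400)*(-216) = 400*(-216) = -86400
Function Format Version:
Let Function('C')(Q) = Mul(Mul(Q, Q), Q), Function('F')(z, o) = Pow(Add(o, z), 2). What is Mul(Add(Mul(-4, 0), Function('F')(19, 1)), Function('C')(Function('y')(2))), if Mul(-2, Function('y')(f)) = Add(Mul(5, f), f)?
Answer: -86400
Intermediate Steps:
Function('y')(f) = Mul(-3, f) (Function('y')(f) = Mul(Rational(-1, 2), Add(Mul(5, f), f)) = Mul(Rational(-1, 2), Mul(6, f)) = Mul(-3, f))
Function('C')(Q) = Pow(Q, 3) (Function('C')(Q) = Mul(Pow(Q, 2), Q) = Pow(Q, 3))
Mul(Add(Mul(-4, 0), Function('F')(19, 1)), Function('C')(Function('y')(2))) = Mul(Add(Mul(-4, 0), Pow(Add(1, 19), 2)), Pow(Mul(-3, 2), 3)) = Mul(Add(0, Pow(20, 2)), Pow(-6, 3)) = Mul(Add(0, 400), -216) = Mul(400, -216) = -86400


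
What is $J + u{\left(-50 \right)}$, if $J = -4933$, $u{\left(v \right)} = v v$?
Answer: $-2433$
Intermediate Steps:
$u{\left(v \right)} = v^{2}$
$J + u{\left(-50 \right)} = -4933 + \left(-50\right)^{2} = -4933 + 2500 = -2433$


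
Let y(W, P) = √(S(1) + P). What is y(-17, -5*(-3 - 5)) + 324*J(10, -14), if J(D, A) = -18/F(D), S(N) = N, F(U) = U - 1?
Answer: -648 + √41 ≈ -641.60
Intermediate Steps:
F(U) = -1 + U
y(W, P) = √(1 + P)
J(D, A) = -18/(-1 + D)
y(-17, -5*(-3 - 5)) + 324*J(10, -14) = √(1 - 5*(-3 - 5)) + 324*(-18/(-1 + 10)) = √(1 - 5*(-8)) + 324*(-18/9) = √(1 + 40) + 324*(-18*⅑) = √41 + 324*(-2) = √41 - 648 = -648 + √41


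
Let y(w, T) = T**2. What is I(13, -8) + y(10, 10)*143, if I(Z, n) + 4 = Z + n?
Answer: 14301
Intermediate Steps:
I(Z, n) = -4 + Z + n (I(Z, n) = -4 + (Z + n) = -4 + Z + n)
I(13, -8) + y(10, 10)*143 = (-4 + 13 - 8) + 10**2*143 = 1 + 100*143 = 1 + 14300 = 14301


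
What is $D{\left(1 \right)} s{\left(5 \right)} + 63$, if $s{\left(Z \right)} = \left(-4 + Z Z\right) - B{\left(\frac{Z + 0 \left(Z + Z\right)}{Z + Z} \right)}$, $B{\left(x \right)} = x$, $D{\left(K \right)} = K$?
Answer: $\frac{167}{2} \approx 83.5$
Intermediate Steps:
$s{\left(Z \right)} = - \frac{9}{2} + Z^{2}$ ($s{\left(Z \right)} = \left(-4 + Z Z\right) - \frac{Z + 0 \left(Z + Z\right)}{Z + Z} = \left(-4 + Z^{2}\right) - \frac{Z + 0 \cdot 2 Z}{2 Z} = \left(-4 + Z^{2}\right) - \left(Z + 0\right) \frac{1}{2 Z} = \left(-4 + Z^{2}\right) - Z \frac{1}{2 Z} = \left(-4 + Z^{2}\right) - \frac{1}{2} = - \frac{9}{2} + Z^{2}$)
$D{\left(1 \right)} s{\left(5 \right)} + 63 = 1 \left(- \frac{9}{2} + 5^{2}\right) + 63 = 1 \left(- \frac{9}{2} + 25\right) + 63 = 1 \cdot \frac{41}{2} + 63 = \frac{41}{2} + 63 = \frac{167}{2}$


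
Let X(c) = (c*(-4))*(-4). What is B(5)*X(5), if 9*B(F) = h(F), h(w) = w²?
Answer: 2000/9 ≈ 222.22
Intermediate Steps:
X(c) = 16*c (X(c) = -4*c*(-4) = 16*c)
B(F) = F²/9
B(5)*X(5) = ((⅑)*5²)*(16*5) = ((⅑)*25)*80 = (25/9)*80 = 2000/9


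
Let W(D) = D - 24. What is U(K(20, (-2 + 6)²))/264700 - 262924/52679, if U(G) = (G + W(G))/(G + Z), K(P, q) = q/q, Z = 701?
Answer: -24428190542269/4894390086300 ≈ -4.9911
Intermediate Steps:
W(D) = -24 + D
K(P, q) = 1
U(G) = (-24 + 2*G)/(701 + G) (U(G) = (G + (-24 + G))/(G + 701) = (-24 + 2*G)/(701 + G))
U(K(20, (-2 + 6)²))/264700 - 262924/52679 = (2*(-12 + 1)/(701 + 1))/264700 - 262924/52679 = (2*(-11)/702)*(1/264700) - 262924*1/52679 = (2*(1/702)*(-11))*(1/264700) - 262924/52679 = -11/351*1/264700 - 262924/52679 = -11/92909700 - 262924/52679 = -24428190542269/4894390086300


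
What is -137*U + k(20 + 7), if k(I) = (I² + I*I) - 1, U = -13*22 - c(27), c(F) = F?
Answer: 44338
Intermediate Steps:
U = -313 (U = -13*22 - 1*27 = -286 - 27 = -313)
k(I) = -1 + 2*I² (k(I) = (I² + I²) - 1 = 2*I² - 1 = -1 + 2*I²)
-137*U + k(20 + 7) = -137*(-313) + (-1 + 2*(20 + 7)²) = 42881 + (-1 + 2*27²) = 42881 + (-1 + 2*729) = 42881 + (-1 + 1458) = 42881 + 1457 = 44338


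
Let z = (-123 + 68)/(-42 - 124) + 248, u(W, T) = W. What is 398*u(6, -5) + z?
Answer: 437631/166 ≈ 2636.3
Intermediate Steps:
z = 41223/166 (z = -55/(-166) + 248 = -55*(-1/166) + 248 = 55/166 + 248 = 41223/166 ≈ 248.33)
398*u(6, -5) + z = 398*6 + 41223/166 = 2388 + 41223/166 = 437631/166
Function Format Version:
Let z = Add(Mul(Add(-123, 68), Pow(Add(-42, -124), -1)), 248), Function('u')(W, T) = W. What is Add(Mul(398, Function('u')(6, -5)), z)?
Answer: Rational(437631, 166) ≈ 2636.3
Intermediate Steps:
z = Rational(41223, 166) (z = Add(Mul(-55, Pow(-166, -1)), 248) = Add(Mul(-55, Rational(-1, 166)), 248) = Add(Rational(55, 166), 248) = Rational(41223, 166) ≈ 248.33)
Add(Mul(398, Function('u')(6, -5)), z) = Add(Mul(398, 6), Rational(41223, 166)) = Add(2388, Rational(41223, 166)) = Rational(437631, 166)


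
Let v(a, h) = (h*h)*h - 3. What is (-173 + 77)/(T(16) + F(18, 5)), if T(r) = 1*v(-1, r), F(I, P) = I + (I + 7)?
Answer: -12/517 ≈ -0.023211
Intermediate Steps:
v(a, h) = -3 + h³ (v(a, h) = h²*h - 3 = h³ - 3 = -3 + h³)
F(I, P) = 7 + 2*I (F(I, P) = I + (7 + I) = 7 + 2*I)
T(r) = -3 + r³ (T(r) = 1*(-3 + r³) = -3 + r³)
(-173 + 77)/(T(16) + F(18, 5)) = (-173 + 77)/((-3 + 16³) + (7 + 2*18)) = -96/((-3 + 4096) + (7 + 36)) = -96/(4093 + 43) = -96/4136 = -96*1/4136 = -12/517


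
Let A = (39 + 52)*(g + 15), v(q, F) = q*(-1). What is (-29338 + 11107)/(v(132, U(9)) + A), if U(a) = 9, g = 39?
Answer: -6077/1594 ≈ -3.8124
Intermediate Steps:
v(q, F) = -q
A = 4914 (A = (39 + 52)*(39 + 15) = 91*54 = 4914)
(-29338 + 11107)/(v(132, U(9)) + A) = (-29338 + 11107)/(-1*132 + 4914) = -18231/(-132 + 4914) = -18231/4782 = -18231*1/4782 = -6077/1594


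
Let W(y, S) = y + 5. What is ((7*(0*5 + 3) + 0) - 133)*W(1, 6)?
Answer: -672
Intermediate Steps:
W(y, S) = 5 + y
((7*(0*5 + 3) + 0) - 133)*W(1, 6) = ((7*(0*5 + 3) + 0) - 133)*(5 + 1) = ((7*(0 + 3) + 0) - 133)*6 = ((7*3 + 0) - 133)*6 = ((21 + 0) - 133)*6 = (21 - 133)*6 = -112*6 = -672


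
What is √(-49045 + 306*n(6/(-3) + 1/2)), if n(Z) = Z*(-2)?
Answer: I*√48127 ≈ 219.38*I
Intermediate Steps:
n(Z) = -2*Z
√(-49045 + 306*n(6/(-3) + 1/2)) = √(-49045 + 306*(-2*(6/(-3) + 1/2))) = √(-49045 + 306*(-2*(6*(-⅓) + 1*(½)))) = √(-49045 + 306*(-2*(-2 + ½))) = √(-49045 + 306*(-2*(-3/2))) = √(-49045 + 306*3) = √(-49045 + 918) = √(-48127) = I*√48127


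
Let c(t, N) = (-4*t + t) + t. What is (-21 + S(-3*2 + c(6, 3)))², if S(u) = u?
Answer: 1521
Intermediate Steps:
c(t, N) = -2*t (c(t, N) = -3*t + t = -2*t)
(-21 + S(-3*2 + c(6, 3)))² = (-21 + (-3*2 - 2*6))² = (-21 + (-6 - 12))² = (-21 - 18)² = (-39)² = 1521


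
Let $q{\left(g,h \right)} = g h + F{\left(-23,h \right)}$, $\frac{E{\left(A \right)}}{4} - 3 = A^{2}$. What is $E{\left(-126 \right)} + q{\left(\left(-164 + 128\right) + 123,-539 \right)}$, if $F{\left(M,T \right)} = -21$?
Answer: $16602$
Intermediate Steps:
$E{\left(A \right)} = 12 + 4 A^{2}$
$q{\left(g,h \right)} = -21 + g h$ ($q{\left(g,h \right)} = g h - 21 = -21 + g h$)
$E{\left(-126 \right)} + q{\left(\left(-164 + 128\right) + 123,-539 \right)} = \left(12 + 4 \left(-126\right)^{2}\right) + \left(-21 + \left(\left(-164 + 128\right) + 123\right) \left(-539\right)\right) = \left(12 + 4 \cdot 15876\right) + \left(-21 + \left(-36 + 123\right) \left(-539\right)\right) = \left(12 + 63504\right) + \left(-21 + 87 \left(-539\right)\right) = 63516 - 46914 = 16602$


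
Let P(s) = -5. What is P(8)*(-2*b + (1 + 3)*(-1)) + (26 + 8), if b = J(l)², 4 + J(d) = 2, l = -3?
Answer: 94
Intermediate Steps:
J(d) = -2 (J(d) = -4 + 2 = -2)
b = 4 (b = (-2)² = 4)
P(8)*(-2*b + (1 + 3)*(-1)) + (26 + 8) = -5*(-2*4 + (1 + 3)*(-1)) + (26 + 8) = -5*(-8 + 4*(-1)) + 34 = -5*(-8 - 4) + 34 = -5*(-12) + 34 = 60 + 34 = 94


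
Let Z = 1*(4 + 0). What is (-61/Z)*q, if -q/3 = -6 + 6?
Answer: 0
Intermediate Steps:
Z = 4 (Z = 1*4 = 4)
q = 0 (q = -3*(-6 + 6) = -3*0 = 0)
(-61/Z)*q = -61/4*0 = 0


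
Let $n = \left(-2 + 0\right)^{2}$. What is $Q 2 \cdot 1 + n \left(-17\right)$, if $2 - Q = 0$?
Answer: $-64$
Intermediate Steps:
$Q = 2$ ($Q = 2 - 0 = 2 + 0 = 2$)
$n = 4$ ($n = \left(-2\right)^{2} = 4$)
$Q 2 \cdot 1 + n \left(-17\right) = 2 \cdot 2 \cdot 1 + 4 \left(-17\right) = 4 \cdot 1 - 68 = 4 - 68 = -64$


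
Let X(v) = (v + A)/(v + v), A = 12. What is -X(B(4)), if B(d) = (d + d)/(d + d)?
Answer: -13/2 ≈ -6.5000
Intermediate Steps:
B(d) = 1 (B(d) = (2*d)/((2*d)) = (2*d)*(1/(2*d)) = 1)
X(v) = (12 + v)/(2*v) (X(v) = (v + 12)/(v + v) = (12 + v)/((2*v)) = (12 + v)*(1/(2*v)) = (12 + v)/(2*v))
-X(B(4)) = -(12 + 1)/(2*1) = -13/2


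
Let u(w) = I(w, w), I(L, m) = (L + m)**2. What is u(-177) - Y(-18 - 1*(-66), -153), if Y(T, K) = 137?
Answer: 125179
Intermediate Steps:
u(w) = 4*w**2 (u(w) = (w + w)**2 = (2*w)**2 = 4*w**2)
u(-177) - Y(-18 - 1*(-66), -153) = 4*(-177)**2 - 1*137 = 4*31329 - 137 = 125316 - 137 = 125179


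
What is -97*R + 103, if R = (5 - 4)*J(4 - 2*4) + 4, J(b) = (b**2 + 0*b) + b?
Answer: -1449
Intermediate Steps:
J(b) = b + b**2 (J(b) = (b**2 + 0) + b = b**2 + b = b + b**2)
R = 16 (R = (5 - 4)*((4 - 2*4)*(1 + (4 - 2*4))) + 4 = 1*((4 - 8)*(1 + (4 - 8))) + 4 = 1*(-4*(1 - 4)) + 4 = 1*(-4*(-3)) + 4 = 1*12 + 4 = 12 + 4 = 16)
-97*R + 103 = -97*16 + 103 = -1552 + 103 = -1449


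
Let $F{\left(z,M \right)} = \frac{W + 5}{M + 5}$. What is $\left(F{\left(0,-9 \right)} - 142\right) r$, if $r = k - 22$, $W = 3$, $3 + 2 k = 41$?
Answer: $432$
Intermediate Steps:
$k = 19$ ($k = - \frac{3}{2} + \frac{1}{2} \cdot 41 = - \frac{3}{2} + \frac{41}{2} = 19$)
$F{\left(z,M \right)} = \frac{8}{5 + M}$ ($F{\left(z,M \right)} = \frac{3 + 5}{M + 5} = \frac{8}{5 + M}$)
$r = -3$ ($r = 19 - 22 = -3$)
$\left(F{\left(0,-9 \right)} - 142\right) r = \left(\frac{8}{5 - 9} - 142\right) \left(-3\right) = \left(\frac{8}{-4} - 142\right) \left(-3\right) = \left(8 \left(- \frac{1}{4}\right) - 142\right) \left(-3\right) = \left(-2 - 142\right) \left(-3\right) = \left(-144\right) \left(-3\right) = 432$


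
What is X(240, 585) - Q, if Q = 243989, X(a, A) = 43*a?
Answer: -233669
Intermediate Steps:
X(240, 585) - Q = 43*240 - 1*243989 = 10320 - 243989 = -233669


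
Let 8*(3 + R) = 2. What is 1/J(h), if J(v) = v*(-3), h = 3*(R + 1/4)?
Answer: 2/45 ≈ 0.044444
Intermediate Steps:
R = -11/4 (R = -3 + (⅛)*2 = -3 + ¼ = -11/4 ≈ -2.7500)
h = -15/2 (h = 3*(-11/4 + 1/4) = 3*(-11/4 + ¼) = 3*(-5/2) = -15/2 ≈ -7.5000)
J(v) = -3*v
1/J(h) = 1/(-3*(-15/2)) = 1/(45/2) = 2/45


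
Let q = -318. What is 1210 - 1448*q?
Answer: 461674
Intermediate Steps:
1210 - 1448*q = 1210 - 1448*(-318) = 1210 + 460464 = 461674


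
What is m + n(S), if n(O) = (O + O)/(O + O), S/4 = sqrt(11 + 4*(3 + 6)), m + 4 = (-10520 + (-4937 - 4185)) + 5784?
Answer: -13861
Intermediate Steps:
m = -13862 (m = -4 + ((-10520 + (-4937 - 4185)) + 5784) = -4 + ((-10520 - 9122) + 5784) = -4 + (-19642 + 5784) = -4 - 13858 = -13862)
S = 4*sqrt(47) (S = 4*sqrt(11 + 4*(3 + 6)) = 4*sqrt(11 + 4*9) = 4*sqrt(11 + 36) = 4*sqrt(47) ≈ 27.423)
n(O) = 1 (n(O) = (2*O)/((2*O)) = (2*O)*(1/(2*O)) = 1)
m + n(S) = -13862 + 1 = -13861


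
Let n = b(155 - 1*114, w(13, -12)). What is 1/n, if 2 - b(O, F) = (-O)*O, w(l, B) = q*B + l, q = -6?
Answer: 1/1683 ≈ 0.00059418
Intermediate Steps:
w(l, B) = l - 6*B (w(l, B) = -6*B + l = l - 6*B)
b(O, F) = 2 + O² (b(O, F) = 2 - (-O)*O = 2 - (-1)*O² = 2 + O²)
n = 1683 (n = 2 + (155 - 1*114)² = 2 + (155 - 114)² = 2 + 41² = 2 + 1681 = 1683)
1/n = 1/1683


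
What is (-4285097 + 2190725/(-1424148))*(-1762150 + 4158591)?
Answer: -14624555626342344721/1424148 ≈ -1.0269e+13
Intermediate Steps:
(-4285097 + 2190725/(-1424148))*(-1762150 + 4158591) = (-4285097 + 2190725*(-1/1424148))*2396441 = (-4285097 - 2190725/1424148)*2396441 = -6102614513081/1424148*2396441 = -14624555626342344721/1424148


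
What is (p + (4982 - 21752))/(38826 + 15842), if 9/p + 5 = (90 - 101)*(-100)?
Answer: -6121047/19953820 ≈ -0.30676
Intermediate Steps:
p = 3/365 (p = 9/(-5 + (90 - 101)*(-100)) = 9/(-5 - 11*(-100)) = 9/(-5 + 1100) = 9/1095 = 9*(1/1095) = 3/365 ≈ 0.0082192)
(p + (4982 - 21752))/(38826 + 15842) = (3/365 + (4982 - 21752))/(38826 + 15842) = (3/365 - 16770)/54668 = -6121047/365*1/54668 = -6121047/19953820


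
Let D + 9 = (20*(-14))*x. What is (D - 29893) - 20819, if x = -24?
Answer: -44001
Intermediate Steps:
D = 6711 (D = -9 + (20*(-14))*(-24) = -9 - 280*(-24) = -9 + 6720 = 6711)
(D - 29893) - 20819 = (6711 - 29893) - 20819 = -23182 - 20819 = -44001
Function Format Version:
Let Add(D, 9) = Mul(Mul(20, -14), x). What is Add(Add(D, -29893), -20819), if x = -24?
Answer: -44001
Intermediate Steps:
D = 6711 (D = Add(-9, Mul(Mul(20, -14), -24)) = Add(-9, Mul(-280, -24)) = Add(-9, 6720) = 6711)
Add(Add(D, -29893), -20819) = Add(Add(6711, -29893), -20819) = Add(-23182, -20819) = -44001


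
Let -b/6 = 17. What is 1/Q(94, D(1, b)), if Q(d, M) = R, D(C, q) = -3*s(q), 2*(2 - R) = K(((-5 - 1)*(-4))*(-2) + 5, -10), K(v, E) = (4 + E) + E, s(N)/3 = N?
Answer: 1/10 ≈ 0.10000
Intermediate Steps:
b = -102 (b = -6*17 = -102)
s(N) = 3*N
K(v, E) = 4 + 2*E
R = 10 (R = 2 - (4 + 2*(-10))/2 = 2 - (4 - 20)/2 = 2 - 1/2*(-16) = 2 + 8 = 10)
D(C, q) = -9*q
Q(d, M) = 10
1/Q(94, D(1, b)) = 1/10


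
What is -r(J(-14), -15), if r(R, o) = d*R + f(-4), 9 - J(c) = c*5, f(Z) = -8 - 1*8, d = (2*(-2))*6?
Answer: 1912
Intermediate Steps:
d = -24 (d = -4*6 = -24)
f(Z) = -16 (f(Z) = -8 - 8 = -16)
J(c) = 9 - 5*c (J(c) = 9 - c*5 = 9 - 5*c)
r(R, o) = -16 - 24*R (r(R, o) = -24*R - 16 = -16 - 24*R)
-r(J(-14), -15) = -(-16 - 24*(9 - 5*(-14))) = -(-16 - 24*(9 + 70)) = -(-16 - 24*79) = -(-16 - 1896) = -1*(-1912) = 1912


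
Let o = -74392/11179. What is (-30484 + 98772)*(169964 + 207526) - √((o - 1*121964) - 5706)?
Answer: 25778037120 - I*√15955756762638/11179 ≈ 2.5778e+10 - 357.32*I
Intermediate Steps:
o = -74392/11179 (o = -74392*1/11179 = -74392/11179 ≈ -6.6546)
(-30484 + 98772)*(169964 + 207526) - √((o - 1*121964) - 5706) = (-30484 + 98772)*(169964 + 207526) - √((-74392/11179 - 1*121964) - 5706) = 68288*377490 - √((-74392/11179 - 121964) - 5706) = 25778037120 - √(-1363509948/11179 - 5706) = 25778037120 - √(-1427297322/11179) = 25778037120 - I*√15955756762638/11179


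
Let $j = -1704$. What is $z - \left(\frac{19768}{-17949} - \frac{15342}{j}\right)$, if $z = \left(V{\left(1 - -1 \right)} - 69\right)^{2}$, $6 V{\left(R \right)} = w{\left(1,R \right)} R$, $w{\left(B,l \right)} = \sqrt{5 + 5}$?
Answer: $\frac{72703968305}{15292548} - 46 \sqrt{10} \approx 4608.7$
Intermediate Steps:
$w{\left(B,l \right)} = \sqrt{10}$
$V{\left(R \right)} = \frac{R \sqrt{10}}{6}$ ($V{\left(R \right)} = \frac{\sqrt{10} R}{6} = \frac{R \sqrt{10}}{6}$)
$z = \left(-69 + \frac{\sqrt{10}}{3}\right)^{2}$ ($z = \left(\frac{\left(1 - -1\right) \sqrt{10}}{6} - 69\right)^{2} = \left(\frac{\left(1 + 1\right) \sqrt{10}}{6} - 69\right)^{2} = \left(\frac{1}{6} \cdot 2 \sqrt{10} - 69\right)^{2} = \left(\frac{\sqrt{10}}{3} - 69\right)^{2} = \left(-69 + \frac{\sqrt{10}}{3}\right)^{2} \approx 4616.6$)
$z - \left(\frac{19768}{-17949} - \frac{15342}{j}\right) = \frac{\left(207 - \sqrt{10}\right)^{2}}{9} - \left(\frac{19768}{-17949} - \frac{15342}{-1704}\right) = \frac{\left(207 - \sqrt{10}\right)^{2}}{9} - \left(19768 \left(- \frac{1}{17949}\right) - - \frac{2557}{284}\right) = \frac{\left(207 - \sqrt{10}\right)^{2}}{9} - \left(- \frac{19768}{17949} + \frac{2557}{284}\right) = \frac{\left(207 - \sqrt{10}\right)^{2}}{9} - \frac{40281481}{5097516} = - \frac{40281481}{5097516} + \frac{\left(207 - \sqrt{10}\right)^{2}}{9}$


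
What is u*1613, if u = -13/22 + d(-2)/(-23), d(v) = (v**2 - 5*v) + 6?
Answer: -1192007/506 ≈ -2355.7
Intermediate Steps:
d(v) = 6 + v**2 - 5*v
u = -739/506 (u = -13/22 + (6 + (-2)**2 - 5*(-2))/(-23) = -13*1/22 + (6 + 4 + 10)*(-1/23) = -13/22 + 20*(-1/23) = -13/22 - 20/23 = -739/506 ≈ -1.4605)
u*1613 = -739/506*1613 = -1192007/506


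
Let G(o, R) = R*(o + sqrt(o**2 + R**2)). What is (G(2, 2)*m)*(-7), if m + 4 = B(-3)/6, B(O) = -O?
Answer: 98 + 98*sqrt(2) ≈ 236.59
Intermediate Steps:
G(o, R) = R*(o + sqrt(R**2 + o**2))
m = -7/2 (m = -4 - 1*(-3)/6 = -4 + 3*(1/6) = -4 + 1/2 = -7/2 ≈ -3.5000)
(G(2, 2)*m)*(-7) = ((2*(2 + sqrt(2**2 + 2**2)))*(-7/2))*(-7) = ((2*(2 + sqrt(4 + 4)))*(-7/2))*(-7) = ((2*(2 + sqrt(8)))*(-7/2))*(-7) = ((2*(2 + 2*sqrt(2)))*(-7/2))*(-7) = ((4 + 4*sqrt(2))*(-7/2))*(-7) = (-14 - 14*sqrt(2))*(-7) = 98 + 98*sqrt(2)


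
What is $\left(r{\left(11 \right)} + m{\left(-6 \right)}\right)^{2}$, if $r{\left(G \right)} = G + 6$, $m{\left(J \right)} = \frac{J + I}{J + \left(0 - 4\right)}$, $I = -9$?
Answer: $\frac{1369}{4} \approx 342.25$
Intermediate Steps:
$m{\left(J \right)} = \frac{-9 + J}{-4 + J}$ ($m{\left(J \right)} = \frac{J - 9}{J + \left(0 - 4\right)} = \frac{-9 + J}{J - 4} = \frac{-9 + J}{-4 + J}$)
$r{\left(G \right)} = 6 + G$
$\left(r{\left(11 \right)} + m{\left(-6 \right)}\right)^{2} = \left(\left(6 + 11\right) + \frac{-9 - 6}{-4 - 6}\right)^{2} = \left(17 + \frac{1}{-10} \left(-15\right)\right)^{2} = \left(17 - - \frac{3}{2}\right)^{2} = \left(17 + \frac{3}{2}\right)^{2} = \left(\frac{37}{2}\right)^{2} = \frac{1369}{4}$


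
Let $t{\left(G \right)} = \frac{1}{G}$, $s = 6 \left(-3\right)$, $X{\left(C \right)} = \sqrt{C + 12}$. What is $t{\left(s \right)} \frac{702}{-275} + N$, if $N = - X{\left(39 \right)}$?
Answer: $\frac{39}{275} - \sqrt{51} \approx -6.9996$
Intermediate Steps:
$X{\left(C \right)} = \sqrt{12 + C}$
$s = -18$
$N = - \sqrt{51}$ ($N = - \sqrt{12 + 39} = - \sqrt{51} \approx -7.1414$)
$t{\left(s \right)} \frac{702}{-275} + N = \frac{702 \frac{1}{-275}}{-18} - \sqrt{51} = - \frac{702 \left(- \frac{1}{275}\right)}{18} - \sqrt{51} = \left(- \frac{1}{18}\right) \left(- \frac{702}{275}\right) - \sqrt{51} = \frac{39}{275} - \sqrt{51}$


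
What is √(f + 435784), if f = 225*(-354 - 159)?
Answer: √320359 ≈ 566.00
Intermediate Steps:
f = -115425 (f = 225*(-513) = -115425)
√(f + 435784) = √(-115425 + 435784) = √320359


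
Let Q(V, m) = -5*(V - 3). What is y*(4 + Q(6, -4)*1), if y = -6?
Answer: 66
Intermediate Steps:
Q(V, m) = 15 - 5*V (Q(V, m) = -5*(-3 + V) = 15 - 5*V)
y*(4 + Q(6, -4)*1) = -6*(4 + (15 - 5*6)*1) = -6*(4 + (15 - 30)*1) = -6*(4 - 15*1) = -6*(4 - 15) = -6*(-11) = 66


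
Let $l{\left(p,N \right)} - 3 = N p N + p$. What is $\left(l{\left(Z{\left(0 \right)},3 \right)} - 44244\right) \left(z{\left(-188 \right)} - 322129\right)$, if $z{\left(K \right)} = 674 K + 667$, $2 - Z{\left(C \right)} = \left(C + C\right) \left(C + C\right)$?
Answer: $19818702454$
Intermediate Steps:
$Z{\left(C \right)} = 2 - 4 C^{2}$ ($Z{\left(C \right)} = 2 - \left(C + C\right) \left(C + C\right) = 2 - 2 C 2 C = 2 - 4 C^{2}$)
$z{\left(K \right)} = 667 + 674 K$
$l{\left(p,N \right)} = 3 + p + p N^{2}$ ($l{\left(p,N \right)} = 3 + \left(N p N + p\right) = 3 + \left(p N^{2} + p\right) = 3 + \left(p + p N^{2}\right) = 3 + p + p N^{2}$)
$\left(l{\left(Z{\left(0 \right)},3 \right)} - 44244\right) \left(z{\left(-188 \right)} - 322129\right) = \left(\left(3 + \left(2 - 4 \cdot 0^{2}\right) + \left(2 - 4 \cdot 0^{2}\right) 3^{2}\right) - 44244\right) \left(\left(667 + 674 \left(-188\right)\right) - 322129\right) = \left(\left(3 + \left(2 - 0\right) + \left(2 - 0\right) 9\right) - 44244\right) \left(\left(667 - 126712\right) - 322129\right) = \left(\left(3 + \left(2 + 0\right) + \left(2 + 0\right) 9\right) - 44244\right) \left(-126045 - 322129\right) = \left(\left(3 + 2 + 2 \cdot 9\right) - 44244\right) \left(-448174\right) = \left(\left(3 + 2 + 18\right) - 44244\right) \left(-448174\right) = \left(23 - 44244\right) \left(-448174\right) = \left(-44221\right) \left(-448174\right) = 19818702454$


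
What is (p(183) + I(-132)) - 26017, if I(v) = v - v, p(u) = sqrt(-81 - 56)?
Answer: -26017 + I*sqrt(137) ≈ -26017.0 + 11.705*I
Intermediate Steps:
p(u) = I*sqrt(137) (p(u) = sqrt(-137) = I*sqrt(137))
I(v) = 0
(p(183) + I(-132)) - 26017 = (I*sqrt(137) + 0) - 26017 = I*sqrt(137) - 26017 = -26017 + I*sqrt(137)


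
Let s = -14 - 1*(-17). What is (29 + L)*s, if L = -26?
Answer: 9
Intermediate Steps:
s = 3 (s = -14 + 17 = 3)
(29 + L)*s = (29 - 26)*3 = 3*3 = 9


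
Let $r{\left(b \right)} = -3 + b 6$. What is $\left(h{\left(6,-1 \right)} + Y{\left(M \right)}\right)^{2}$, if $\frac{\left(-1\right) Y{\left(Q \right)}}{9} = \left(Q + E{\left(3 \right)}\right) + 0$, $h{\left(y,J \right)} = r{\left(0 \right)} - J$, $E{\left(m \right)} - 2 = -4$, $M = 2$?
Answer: $4$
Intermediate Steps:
$E{\left(m \right)} = -2$ ($E{\left(m \right)} = 2 - 4 = -2$)
$r{\left(b \right)} = -3 + 6 b$
$h{\left(y,J \right)} = -3 - J$ ($h{\left(y,J \right)} = \left(-3 + 6 \cdot 0\right) - J = \left(-3 + 0\right) - J = -3 - J$)
$Y{\left(Q \right)} = 18 - 9 Q$ ($Y{\left(Q \right)} = - 9 \left(\left(Q - 2\right) + 0\right) = - 9 \left(\left(-2 + Q\right) + 0\right) = - 9 \left(-2 + Q\right) = 18 - 9 Q$)
$\left(h{\left(6,-1 \right)} + Y{\left(M \right)}\right)^{2} = \left(\left(-3 - -1\right) + \left(18 - 18\right)\right)^{2} = \left(\left(-3 + 1\right) + \left(18 - 18\right)\right)^{2} = \left(-2 + 0\right)^{2} = \left(-2\right)^{2} = 4$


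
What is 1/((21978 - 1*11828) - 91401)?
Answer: -1/81251 ≈ -1.2308e-5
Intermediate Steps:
1/((21978 - 1*11828) - 91401) = 1/((21978 - 11828) - 91401) = 1/(10150 - 91401) = 1/(-81251) = -1/81251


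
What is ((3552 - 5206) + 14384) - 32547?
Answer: -19817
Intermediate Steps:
((3552 - 5206) + 14384) - 32547 = (-1654 + 14384) - 32547 = 12730 - 32547 = -19817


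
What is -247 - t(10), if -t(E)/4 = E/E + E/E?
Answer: -239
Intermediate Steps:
t(E) = -8 (t(E) = -4*(E/E + E/E) = -4*(1 + 1) = -4*2 = -8)
-247 - t(10) = -247 - 1*(-8) = -247 + 8 = -239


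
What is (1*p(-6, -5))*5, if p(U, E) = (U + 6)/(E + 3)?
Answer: 0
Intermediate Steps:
p(U, E) = (6 + U)/(3 + E)
(1*p(-6, -5))*5 = (1*((6 - 6)/(3 - 5)))*5 = (1*(0/(-2)))*5 = (1*(-1/2*0))*5 = (1*0)*5 = 0*5 = 0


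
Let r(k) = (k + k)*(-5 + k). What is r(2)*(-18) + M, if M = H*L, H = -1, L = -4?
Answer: 220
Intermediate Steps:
r(k) = 2*k*(-5 + k) (r(k) = (2*k)*(-5 + k) = 2*k*(-5 + k))
M = 4 (M = -1*(-4) = 4)
r(2)*(-18) + M = (2*2*(-5 + 2))*(-18) + 4 = (2*2*(-3))*(-18) + 4 = -12*(-18) + 4 = 216 + 4 = 220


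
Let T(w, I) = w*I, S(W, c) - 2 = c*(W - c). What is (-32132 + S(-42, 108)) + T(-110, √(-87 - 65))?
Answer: -48330 - 220*I*√38 ≈ -48330.0 - 1356.2*I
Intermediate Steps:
S(W, c) = 2 + c*(W - c)
T(w, I) = I*w
(-32132 + S(-42, 108)) + T(-110, √(-87 - 65)) = (-32132 + (2 - 1*108² - 42*108)) + √(-87 - 65)*(-110) = (-32132 + (2 - 1*11664 - 4536)) + √(-152)*(-110) = (-32132 + (2 - 11664 - 4536)) + (2*I*√38)*(-110) = (-32132 - 16198) - 220*I*√38 = -48330 - 220*I*√38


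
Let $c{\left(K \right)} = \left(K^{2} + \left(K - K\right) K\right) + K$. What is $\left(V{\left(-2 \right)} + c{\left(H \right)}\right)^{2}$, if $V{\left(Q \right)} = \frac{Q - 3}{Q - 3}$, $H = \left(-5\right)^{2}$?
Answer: $423801$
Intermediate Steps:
$H = 25$
$V{\left(Q \right)} = 1$ ($V{\left(Q \right)} = \frac{-3 + Q}{-3 + Q} = 1$)
$c{\left(K \right)} = K + K^{2}$ ($c{\left(K \right)} = \left(K^{2} + 0 K\right) + K = \left(K^{2} + 0\right) + K = K^{2} + K = K + K^{2}$)
$\left(V{\left(-2 \right)} + c{\left(H \right)}\right)^{2} = \left(1 + 25 \left(1 + 25\right)\right)^{2} = \left(1 + 25 \cdot 26\right)^{2} = \left(1 + 650\right)^{2} = 651^{2} = 423801$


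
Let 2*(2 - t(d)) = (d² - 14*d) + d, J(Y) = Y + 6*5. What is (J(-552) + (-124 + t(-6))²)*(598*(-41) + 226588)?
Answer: 6369044330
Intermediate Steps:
J(Y) = 30 + Y (J(Y) = Y + 30 = 30 + Y)
t(d) = 2 - d²/2 + 13*d/2 (t(d) = 2 - ((d² - 14*d) + d)/2 = 2 - (d² - 13*d)/2 = 2 + (-d²/2 + 13*d/2) = 2 - d²/2 + 13*d/2)
(J(-552) + (-124 + t(-6))²)*(598*(-41) + 226588) = ((30 - 552) + (-124 + (2 - ½*(-6)² + (13/2)*(-6)))²)*(598*(-41) + 226588) = (-522 + (-124 + (2 - ½*36 - 39))²)*(-24518 + 226588) = (-522 + (-124 + (2 - 18 - 39))²)*202070 = (-522 + (-124 - 55)²)*202070 = (-522 + (-179)²)*202070 = (-522 + 32041)*202070 = 31519*202070 = 6369044330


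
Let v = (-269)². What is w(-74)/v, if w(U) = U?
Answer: -74/72361 ≈ -0.0010226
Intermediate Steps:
v = 72361
w(-74)/v = -74/72361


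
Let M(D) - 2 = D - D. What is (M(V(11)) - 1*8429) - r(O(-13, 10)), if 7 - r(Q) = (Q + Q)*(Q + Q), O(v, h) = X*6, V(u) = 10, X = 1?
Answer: -8290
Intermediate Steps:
O(v, h) = 6 (O(v, h) = 1*6 = 6)
M(D) = 2 (M(D) = 2 + (D - D) = 2 + 0 = 2)
r(Q) = 7 - 4*Q² (r(Q) = 7 - (Q + Q)*(Q + Q) = 7 - 2*Q*2*Q = 7 - 4*Q²)
(M(V(11)) - 1*8429) - r(O(-13, 10)) = (2 - 1*8429) - (7 - 4*6²) = (2 - 8429) - (7 - 4*36) = -8427 - (7 - 144) = -8427 - 1*(-137) = -8427 + 137 = -8290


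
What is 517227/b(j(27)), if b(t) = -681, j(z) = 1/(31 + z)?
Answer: -172409/227 ≈ -759.51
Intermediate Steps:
517227/b(j(27)) = 517227/(-681) = 517227*(-1/681) = -172409/227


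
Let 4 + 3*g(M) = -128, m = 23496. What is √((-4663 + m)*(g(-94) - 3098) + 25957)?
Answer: I*√59147329 ≈ 7690.7*I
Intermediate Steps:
g(M) = -44 (g(M) = -4/3 + (⅓)*(-128) = -4/3 - 128/3 = -44)
√((-4663 + m)*(g(-94) - 3098) + 25957) = √((-4663 + 23496)*(-44 - 3098) + 25957) = √(18833*(-3142) + 25957) = √(-59173286 + 25957) = √(-59147329) = I*√59147329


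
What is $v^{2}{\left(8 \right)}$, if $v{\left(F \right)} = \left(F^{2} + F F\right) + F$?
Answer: $18496$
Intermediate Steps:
$v{\left(F \right)} = F + 2 F^{2}$ ($v{\left(F \right)} = \left(F^{2} + F^{2}\right) + F = 2 F^{2} + F = F + 2 F^{2}$)
$v^{2}{\left(8 \right)} = \left(8 \left(1 + 2 \cdot 8\right)\right)^{2} = \left(8 \left(1 + 16\right)\right)^{2} = \left(8 \cdot 17\right)^{2} = 136^{2} = 18496$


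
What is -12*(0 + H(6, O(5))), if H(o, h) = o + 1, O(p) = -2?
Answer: -84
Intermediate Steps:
H(o, h) = 1 + o
-12*(0 + H(6, O(5))) = -12*(0 + (1 + 6)) = -12*(0 + 7) = -12*7 = -84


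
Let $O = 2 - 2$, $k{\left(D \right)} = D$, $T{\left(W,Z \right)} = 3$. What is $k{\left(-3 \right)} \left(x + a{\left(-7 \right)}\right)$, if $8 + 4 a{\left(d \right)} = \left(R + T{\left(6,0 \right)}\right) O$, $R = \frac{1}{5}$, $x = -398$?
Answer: $1200$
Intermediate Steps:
$R = \frac{1}{5} \approx 0.2$
$O = 0$
$a{\left(d \right)} = -2$ ($a{\left(d \right)} = -2 + \frac{\left(\frac{1}{5} + 3\right) 0}{4} = -2 + \frac{\frac{16}{5} \cdot 0}{4} = -2 + \frac{1}{4} \cdot 0 = -2 + 0 = -2$)
$k{\left(-3 \right)} \left(x + a{\left(-7 \right)}\right) = - 3 \left(-398 - 2\right) = \left(-3\right) \left(-400\right) = 1200$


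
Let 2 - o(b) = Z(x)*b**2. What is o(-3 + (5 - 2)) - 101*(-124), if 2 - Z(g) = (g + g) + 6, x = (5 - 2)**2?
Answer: 12526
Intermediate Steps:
x = 9 (x = 3**2 = 9)
Z(g) = -4 - 2*g (Z(g) = 2 - ((g + g) + 6) = 2 - (2*g + 6) = 2 - (6 + 2*g) = 2 + (-6 - 2*g) = -4 - 2*g)
o(b) = 2 + 22*b**2 (o(b) = 2 - (-4 - 2*9)*b**2 = 2 - (-4 - 18)*b**2 = 2 - (-22)*b**2 = 2 + 22*b**2)
o(-3 + (5 - 2)) - 101*(-124) = (2 + 22*(-3 + (5 - 2))**2) - 101*(-124) = (2 + 22*(-3 + 3)**2) + 12524 = (2 + 22*0**2) + 12524 = (2 + 22*0) + 12524 = (2 + 0) + 12524 = 2 + 12524 = 12526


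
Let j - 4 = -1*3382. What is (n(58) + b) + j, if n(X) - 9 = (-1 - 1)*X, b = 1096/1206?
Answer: -2100907/603 ≈ -3484.1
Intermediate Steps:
b = 548/603 (b = 1096*(1/1206) = 548/603 ≈ 0.90879)
n(X) = 9 - 2*X (n(X) = 9 + (-1 - 1)*X = 9 - 2*X)
j = -3378 (j = 4 - 1*3382 = 4 - 3382 = -3378)
(n(58) + b) + j = ((9 - 2*58) + 548/603) - 3378 = ((9 - 116) + 548/603) - 3378 = (-107 + 548/603) - 3378 = -63973/603 - 3378 = -2100907/603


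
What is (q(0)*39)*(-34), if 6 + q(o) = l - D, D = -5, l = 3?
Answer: -2652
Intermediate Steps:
q(o) = 2 (q(o) = -6 + (3 - 1*(-5)) = -6 + (3 + 5) = -6 + 8 = 2)
(q(0)*39)*(-34) = (2*39)*(-34) = 78*(-34) = -2652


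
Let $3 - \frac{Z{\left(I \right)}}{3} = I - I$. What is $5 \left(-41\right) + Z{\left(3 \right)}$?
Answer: $-196$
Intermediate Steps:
$Z{\left(I \right)} = 9$ ($Z{\left(I \right)} = 9 - 3 \left(I - I\right) = 9 - 0 = 9 + 0 = 9$)
$5 \left(-41\right) + Z{\left(3 \right)} = 5 \left(-41\right) + 9 = -205 + 9 = -196$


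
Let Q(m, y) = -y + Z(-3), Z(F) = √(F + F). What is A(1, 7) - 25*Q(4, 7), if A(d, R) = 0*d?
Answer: 175 - 25*I*√6 ≈ 175.0 - 61.237*I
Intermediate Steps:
Z(F) = √2*√F (Z(F) = √(2*F) = √2*√F)
Q(m, y) = -y + I*√6 (Q(m, y) = -y + √2*√(-3) = -y + √2*(I*√3) = -y + I*√6)
A(d, R) = 0
A(1, 7) - 25*Q(4, 7) = 0 - 25*(-1*7 + I*√6) = 0 - 25*(-7 + I*√6) = 0 + (175 - 25*I*√6) = 175 - 25*I*√6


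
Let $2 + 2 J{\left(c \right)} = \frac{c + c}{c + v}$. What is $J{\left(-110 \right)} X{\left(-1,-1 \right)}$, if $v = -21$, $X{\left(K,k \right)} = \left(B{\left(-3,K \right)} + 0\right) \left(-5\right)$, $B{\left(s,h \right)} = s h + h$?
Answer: $\frac{210}{131} \approx 1.6031$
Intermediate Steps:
$B{\left(s,h \right)} = h + h s$ ($B{\left(s,h \right)} = h s + h = h + h s$)
$X{\left(K,k \right)} = 10 K$ ($X{\left(K,k \right)} = \left(K \left(1 - 3\right) + 0\right) \left(-5\right) = \left(K \left(-2\right) + 0\right) \left(-5\right) = \left(- 2 K + 0\right) \left(-5\right) = - 2 K \left(-5\right) = 10 K$)
$J{\left(c \right)} = -1 + \frac{c}{-21 + c}$ ($J{\left(c \right)} = -1 + \frac{\left(c + c\right) \frac{1}{c - 21}}{2} = -1 + \frac{2 c \frac{1}{-21 + c}}{2} = -1 + \frac{c}{-21 + c}$)
$J{\left(-110 \right)} X{\left(-1,-1 \right)} = \frac{21}{-21 - 110} \cdot 10 \left(-1\right) = \frac{21}{-131} \left(-10\right) = 21 \left(- \frac{1}{131}\right) \left(-10\right) = \left(- \frac{21}{131}\right) \left(-10\right) = \frac{210}{131}$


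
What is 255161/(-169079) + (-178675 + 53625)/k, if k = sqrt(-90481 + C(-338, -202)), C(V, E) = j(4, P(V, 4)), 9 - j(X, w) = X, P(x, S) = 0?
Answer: -255161/169079 + 62525*I*sqrt(22619)/22619 ≈ -1.5091 + 415.74*I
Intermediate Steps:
j(X, w) = 9 - X
C(V, E) = 5 (C(V, E) = 9 - 1*4 = 9 - 4 = 5)
k = 2*I*sqrt(22619) (k = sqrt(-90481 + 5) = sqrt(-90476) = 2*I*sqrt(22619) ≈ 300.79*I)
255161/(-169079) + (-178675 + 53625)/k = 255161/(-169079) + (-178675 + 53625)/((2*I*sqrt(22619))) = 255161*(-1/169079) - (-62525)*I*sqrt(22619)/22619 = -255161/169079 + 62525*I*sqrt(22619)/22619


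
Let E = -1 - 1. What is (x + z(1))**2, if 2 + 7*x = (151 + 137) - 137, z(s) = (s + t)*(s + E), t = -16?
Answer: 64516/49 ≈ 1316.7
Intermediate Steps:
E = -2
z(s) = (-16 + s)*(-2 + s) (z(s) = (s - 16)*(s - 2) = (-16 + s)*(-2 + s))
x = 149/7 (x = -2/7 + ((151 + 137) - 137)/7 = -2/7 + (288 - 137)/7 = -2/7 + (1/7)*151 = -2/7 + 151/7 = 149/7 ≈ 21.286)
(x + z(1))**2 = (149/7 + (32 + 1**2 - 18*1))**2 = (149/7 + (32 + 1 - 18))**2 = (149/7 + 15)**2 = (254/7)**2 = 64516/49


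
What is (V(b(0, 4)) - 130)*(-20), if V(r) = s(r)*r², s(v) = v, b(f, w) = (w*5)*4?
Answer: -10237400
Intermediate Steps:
b(f, w) = 20*w (b(f, w) = (5*w)*4 = 20*w)
V(r) = r³ (V(r) = r*r² = r³)
(V(b(0, 4)) - 130)*(-20) = ((20*4)³ - 130)*(-20) = (80³ - 130)*(-20) = (512000 - 130)*(-20) = 511870*(-20) = -10237400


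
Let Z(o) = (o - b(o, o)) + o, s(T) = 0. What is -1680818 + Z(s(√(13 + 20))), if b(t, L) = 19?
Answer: -1680837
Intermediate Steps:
Z(o) = -19 + 2*o (Z(o) = (o - 1*19) + o = (o - 19) + o = (-19 + o) + o = -19 + 2*o)
-1680818 + Z(s(√(13 + 20))) = -1680818 + (-19 + 2*0) = -1680818 + (-19 + 0) = -1680818 - 19 = -1680837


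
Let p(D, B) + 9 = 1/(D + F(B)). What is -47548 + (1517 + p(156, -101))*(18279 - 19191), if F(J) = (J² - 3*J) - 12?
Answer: -1893805478/1331 ≈ -1.4228e+6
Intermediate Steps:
F(J) = -12 + J² - 3*J
p(D, B) = -9 + 1/(-12 + D + B² - 3*B) (p(D, B) = -9 + 1/(D + (-12 + B² - 3*B)) = -9 + 1/(-12 + D + B² - 3*B))
-47548 + (1517 + p(156, -101))*(18279 - 19191) = -47548 + (1517 + (109 - 9*156 - 9*(-101)² + 27*(-101))/(-12 + 156 + (-101)² - 3*(-101)))*(18279 - 19191) = -47548 + (1517 + (109 - 1404 - 9*10201 - 2727)/(-12 + 156 + 10201 + 303))*(-912) = -47548 + (1517 + (109 - 1404 - 91809 - 2727)/10648)*(-912) = -47548 + (1517 + (1/10648)*(-95831))*(-912) = -47548 + (1517 - 95831/10648)*(-912) = -47548 + (16057185/10648)*(-912) = -47548 - 1830519090/1331 = -1893805478/1331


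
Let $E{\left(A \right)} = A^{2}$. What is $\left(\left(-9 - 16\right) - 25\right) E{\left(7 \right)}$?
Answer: $-2450$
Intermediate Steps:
$\left(\left(-9 - 16\right) - 25\right) E{\left(7 \right)} = \left(\left(-9 - 16\right) - 25\right) 7^{2} = \left(\left(-9 - 16\right) - 25\right) 49 = \left(-25 - 25\right) 49 = \left(-50\right) 49 = -2450$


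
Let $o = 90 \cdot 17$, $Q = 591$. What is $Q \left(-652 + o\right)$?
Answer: $518898$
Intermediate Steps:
$o = 1530$
$Q \left(-652 + o\right) = 591 \left(-652 + 1530\right) = 591 \cdot 878 = 518898$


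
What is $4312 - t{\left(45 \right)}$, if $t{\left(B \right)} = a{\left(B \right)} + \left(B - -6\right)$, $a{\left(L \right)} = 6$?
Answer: $4255$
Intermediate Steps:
$t{\left(B \right)} = 12 + B$ ($t{\left(B \right)} = 6 + \left(B - -6\right) = 6 + \left(B + 6\right) = 6 + \left(6 + B\right) = 12 + B$)
$4312 - t{\left(45 \right)} = 4312 - \left(12 + 45\right) = 4312 - 57 = 4255$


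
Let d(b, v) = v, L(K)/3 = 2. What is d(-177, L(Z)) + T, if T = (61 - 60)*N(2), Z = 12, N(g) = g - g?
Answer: 6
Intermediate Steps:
N(g) = 0
L(K) = 6 (L(K) = 3*2 = 6)
T = 0 (T = (61 - 60)*0 = 1*0 = 0)
d(-177, L(Z)) + T = 6 + 0 = 6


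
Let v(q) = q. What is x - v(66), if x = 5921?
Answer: 5855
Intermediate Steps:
x - v(66) = 5921 - 1*66 = 5921 - 66 = 5855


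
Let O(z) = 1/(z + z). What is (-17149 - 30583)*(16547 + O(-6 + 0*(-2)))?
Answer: -2369452279/3 ≈ -7.8982e+8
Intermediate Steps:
O(z) = 1/(2*z)
(-17149 - 30583)*(16547 + O(-6 + 0*(-2))) = (-17149 - 30583)*(16547 + 1/(2*(-6 + 0*(-2)))) = -47732*(16547 + 1/(2*(-6 + 0))) = -47732*(16547 + (½)/(-6)) = -47732*(16547 + (½)*(-⅙)) = -47732*(16547 - 1/12) = -47732*198563/12 = -2369452279/3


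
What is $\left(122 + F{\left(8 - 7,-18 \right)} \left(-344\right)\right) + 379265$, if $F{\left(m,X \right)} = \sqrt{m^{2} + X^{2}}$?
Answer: $379387 - 1720 \sqrt{13} \approx 3.7319 \cdot 10^{5}$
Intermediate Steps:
$F{\left(m,X \right)} = \sqrt{X^{2} + m^{2}}$
$\left(122 + F{\left(8 - 7,-18 \right)} \left(-344\right)\right) + 379265 = \left(122 + \sqrt{\left(-18\right)^{2} + \left(8 - 7\right)^{2}} \left(-344\right)\right) + 379265 = \left(122 + \sqrt{324 + 1^{2}} \left(-344\right)\right) + 379265 = \left(122 + \sqrt{324 + 1} \left(-344\right)\right) + 379265 = \left(122 + \sqrt{325} \left(-344\right)\right) + 379265 = \left(122 + 5 \sqrt{13} \left(-344\right)\right) + 379265 = \left(122 - 1720 \sqrt{13}\right) + 379265 = 379387 - 1720 \sqrt{13}$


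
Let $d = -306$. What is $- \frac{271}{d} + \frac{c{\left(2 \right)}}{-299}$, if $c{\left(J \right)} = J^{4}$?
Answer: $\frac{76133}{91494} \approx 0.83211$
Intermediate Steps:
$- \frac{271}{d} + \frac{c{\left(2 \right)}}{-299} = - \frac{271}{-306} + \frac{2^{4}}{-299} = \left(-271\right) \left(- \frac{1}{306}\right) + 16 \left(- \frac{1}{299}\right) = \frac{271}{306} - \frac{16}{299} = \frac{76133}{91494}$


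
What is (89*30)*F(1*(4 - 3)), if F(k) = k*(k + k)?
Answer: 5340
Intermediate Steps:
F(k) = 2*k² (F(k) = k*(2*k) = 2*k²)
(89*30)*F(1*(4 - 3)) = (89*30)*(2*(1*(4 - 3))²) = 2670*(2*(1*1)²) = 2670*(2*1²) = 2670*(2*1) = 2670*2 = 5340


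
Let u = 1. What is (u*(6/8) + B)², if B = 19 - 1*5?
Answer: 3481/16 ≈ 217.56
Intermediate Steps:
B = 14 (B = 19 - 5 = 14)
(u*(6/8) + B)² = (1*(6/8) + 14)² = (1*(6*(⅛)) + 14)² = (1*(¾) + 14)² = (¾ + 14)² = (59/4)² = 3481/16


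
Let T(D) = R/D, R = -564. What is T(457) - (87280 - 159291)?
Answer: 32908463/457 ≈ 72010.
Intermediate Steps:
T(D) = -564/D
T(457) - (87280 - 159291) = -564/457 - (87280 - 159291) = -564*1/457 - 1*(-72011) = -564/457 + 72011 = 32908463/457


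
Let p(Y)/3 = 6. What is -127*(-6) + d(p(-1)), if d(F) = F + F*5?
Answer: 870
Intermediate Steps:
p(Y) = 18 (p(Y) = 3*6 = 18)
d(F) = 6*F (d(F) = F + 5*F = 6*F)
-127*(-6) + d(p(-1)) = -127*(-6) + 6*18 = 762 + 108 = 870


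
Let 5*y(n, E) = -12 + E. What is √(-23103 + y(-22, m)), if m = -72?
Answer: I*√577995/5 ≈ 152.05*I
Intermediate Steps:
y(n, E) = -12/5 + E/5 (y(n, E) = (-12 + E)/5 = -12/5 + E/5)
√(-23103 + y(-22, m)) = √(-23103 + (-12/5 + (⅕)*(-72))) = √(-23103 + (-12/5 - 72/5)) = √(-23103 - 84/5) = √(-115599/5) = I*√577995/5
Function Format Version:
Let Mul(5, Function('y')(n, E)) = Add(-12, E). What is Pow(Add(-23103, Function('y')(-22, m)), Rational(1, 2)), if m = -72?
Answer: Mul(Rational(1, 5), I, Pow(577995, Rational(1, 2))) ≈ Mul(152.05, I)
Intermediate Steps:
Function('y')(n, E) = Add(Rational(-12, 5), Mul(Rational(1, 5), E)) (Function('y')(n, E) = Mul(Rational(1, 5), Add(-12, E)) = Add(Rational(-12, 5), Mul(Rational(1, 5), E)))
Pow(Add(-23103, Function('y')(-22, m)), Rational(1, 2)) = Pow(Add(-23103, Add(Rational(-12, 5), Mul(Rational(1, 5), -72))), Rational(1, 2)) = Pow(Add(-23103, Add(Rational(-12, 5), Rational(-72, 5))), Rational(1, 2)) = Pow(Add(-23103, Rational(-84, 5)), Rational(1, 2)) = Pow(Rational(-115599, 5), Rational(1, 2)) = Mul(Rational(1, 5), I, Pow(577995, Rational(1, 2)))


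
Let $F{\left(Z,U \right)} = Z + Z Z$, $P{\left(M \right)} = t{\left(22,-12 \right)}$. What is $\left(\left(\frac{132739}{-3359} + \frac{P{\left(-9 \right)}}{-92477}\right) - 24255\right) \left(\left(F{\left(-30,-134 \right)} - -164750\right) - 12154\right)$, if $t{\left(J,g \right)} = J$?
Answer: $- \frac{105286213207074596}{28239113} \approx -3.7284 \cdot 10^{9}$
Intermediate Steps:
$P{\left(M \right)} = 22$
$F{\left(Z,U \right)} = Z + Z^{2}$
$\left(\left(\frac{132739}{-3359} + \frac{P{\left(-9 \right)}}{-92477}\right) - 24255\right) \left(\left(F{\left(-30,-134 \right)} - -164750\right) - 12154\right) = \left(\left(\frac{132739}{-3359} + \frac{22}{-92477}\right) - 24255\right) \left(\left(- 30 \left(1 - 30\right) - -164750\right) - 12154\right) = \left(\left(132739 \left(- \frac{1}{3359}\right) + 22 \left(- \frac{1}{92477}\right)\right) - 24255\right) \left(\left(\left(-30\right) \left(-29\right) + 164750\right) - 12154\right) = \left(\left(- \frac{132739}{3359} - \frac{2}{8407}\right) - 24255\right) \left(\left(870 + 164750\right) - 12154\right) = \left(- \frac{1115943491}{28239113} - 24255\right) \left(165620 - 12154\right) = \left(- \frac{686055629306}{28239113}\right) 153466 = - \frac{105286213207074596}{28239113}$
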